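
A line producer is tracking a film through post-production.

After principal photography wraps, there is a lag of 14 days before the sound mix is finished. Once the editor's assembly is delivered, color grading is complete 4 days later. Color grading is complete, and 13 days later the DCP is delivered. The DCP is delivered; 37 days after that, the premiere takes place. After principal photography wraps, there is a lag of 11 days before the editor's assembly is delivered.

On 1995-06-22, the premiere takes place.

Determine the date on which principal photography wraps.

The premiere takes place: Jun 22, 1995.
The DCP is delivered: Jun 22, 1995 − 37 days = May 16, 1995.
Color grading is complete: May 16, 1995 − 13 days = May 3, 1995.
The editor's assembly is delivered: May 3, 1995 − 4 days = Apr 29, 1995.
Principal photography wraps: Apr 29, 1995 − 11 days = Apr 18, 1995.

1995-04-18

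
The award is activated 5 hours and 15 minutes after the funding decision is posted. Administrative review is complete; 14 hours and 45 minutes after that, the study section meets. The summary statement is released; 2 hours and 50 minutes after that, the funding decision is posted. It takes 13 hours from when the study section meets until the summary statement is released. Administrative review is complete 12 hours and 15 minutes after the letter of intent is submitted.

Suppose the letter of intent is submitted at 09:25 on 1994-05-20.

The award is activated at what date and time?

The letter of intent is submitted: 09:25 May 20, 1994.
Administrative review is complete: 09:25 May 20, 1994 + 12h15m = 21:40 May 20, 1994.
The study section meets: 21:40 May 20, 1994 + 14h45m = 12:25 May 21, 1994.
The summary statement is released: 12:25 May 21, 1994 + 13h = 01:25 May 22, 1994.
The funding decision is posted: 01:25 May 22, 1994 + 2h50m = 04:15 May 22, 1994.
The award is activated: 04:15 May 22, 1994 + 5h15m = 09:30 May 22, 1994.

09:30 on 1994-05-22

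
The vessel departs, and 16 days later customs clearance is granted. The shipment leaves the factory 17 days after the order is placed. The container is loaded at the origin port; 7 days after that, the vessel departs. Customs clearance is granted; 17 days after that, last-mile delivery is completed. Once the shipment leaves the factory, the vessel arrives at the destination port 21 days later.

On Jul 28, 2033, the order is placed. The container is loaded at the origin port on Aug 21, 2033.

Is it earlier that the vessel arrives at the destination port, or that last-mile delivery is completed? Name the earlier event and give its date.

The order is placed: Jul 28, 2033.
The shipment leaves the factory: Jul 28, 2033 + 17 days = Aug 14, 2033.
The vessel arrives at the destination port: Aug 14, 2033 + 21 days = Sep 4, 2033.
The container is loaded at the origin port: Aug 21, 2033.
The vessel departs: Aug 21, 2033 + 7 days = Aug 28, 2033.
Customs clearance is granted: Aug 28, 2033 + 16 days = Sep 13, 2033.
Last-mile delivery is completed: Sep 13, 2033 + 17 days = Sep 30, 2033.
Comparing: the vessel arrives at the destination port on Sep 4, 2033 vs last-mile delivery is completed on Sep 30, 2033. Earlier: the vessel arrives at the destination port.

The vessel arrives at the destination port — Sep 4, 2033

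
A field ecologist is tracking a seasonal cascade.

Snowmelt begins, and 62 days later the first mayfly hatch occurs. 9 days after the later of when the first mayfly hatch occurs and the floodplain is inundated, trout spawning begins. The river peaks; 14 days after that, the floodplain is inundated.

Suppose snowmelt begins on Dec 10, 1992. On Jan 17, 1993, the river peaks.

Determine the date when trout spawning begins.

Snowmelt begins: Dec 10, 1992.
The first mayfly hatch occurs: Dec 10, 1992 + 62 days = Feb 10, 1993.
The river peaks: Jan 17, 1993.
The floodplain is inundated: Jan 17, 1993 + 14 days = Jan 31, 1993.
Both prerequisites met — the first mayfly hatch occurs (Feb 10, 1993), the floodplain is inundated (Jan 31, 1993); the later is Feb 10, 1993.
Trout spawning begins: Feb 10, 1993 + 9 days = Feb 19, 1993.

Feb 19, 1993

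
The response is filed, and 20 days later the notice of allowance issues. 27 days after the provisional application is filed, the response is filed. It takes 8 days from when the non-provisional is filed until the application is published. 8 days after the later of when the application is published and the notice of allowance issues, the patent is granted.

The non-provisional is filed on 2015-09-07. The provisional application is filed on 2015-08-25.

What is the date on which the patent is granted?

2015-10-19

The non-provisional is filed: Sep 7, 2015.
The application is published: Sep 7, 2015 + 8 days = Sep 15, 2015.
The provisional application is filed: Aug 25, 2015.
The response is filed: Aug 25, 2015 + 27 days = Sep 21, 2015.
The notice of allowance issues: Sep 21, 2015 + 20 days = Oct 11, 2015.
Both prerequisites met — the application is published (Sep 15, 2015), the notice of allowance issues (Oct 11, 2015); the later is Oct 11, 2015.
The patent is granted: Oct 11, 2015 + 8 days = Oct 19, 2015.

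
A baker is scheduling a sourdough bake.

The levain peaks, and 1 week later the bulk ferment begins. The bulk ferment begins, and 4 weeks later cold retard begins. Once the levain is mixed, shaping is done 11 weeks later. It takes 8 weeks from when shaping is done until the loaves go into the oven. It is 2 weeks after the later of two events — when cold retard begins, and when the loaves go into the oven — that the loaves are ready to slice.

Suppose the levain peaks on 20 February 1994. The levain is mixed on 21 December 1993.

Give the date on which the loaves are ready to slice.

17 May 1994

The levain peaks: Feb 20, 1994.
The bulk ferment begins: Feb 20, 1994 + 1 week = Feb 27, 1994.
Cold retard begins: Feb 27, 1994 + 4 weeks = Mar 27, 1994.
The levain is mixed: Dec 21, 1993.
Shaping is done: Dec 21, 1993 + 11 weeks = Mar 8, 1994.
The loaves go into the oven: Mar 8, 1994 + 8 weeks = May 3, 1994.
Both prerequisites met — cold retard begins (Mar 27, 1994), the loaves go into the oven (May 3, 1994); the later is May 3, 1994.
The loaves are ready to slice: May 3, 1994 + 2 weeks = May 17, 1994.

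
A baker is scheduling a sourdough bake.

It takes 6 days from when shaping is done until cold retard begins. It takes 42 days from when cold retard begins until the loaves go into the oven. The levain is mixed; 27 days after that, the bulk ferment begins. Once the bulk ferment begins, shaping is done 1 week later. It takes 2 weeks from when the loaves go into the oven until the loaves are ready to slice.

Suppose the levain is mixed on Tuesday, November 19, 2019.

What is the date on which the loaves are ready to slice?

Sunday, February 23, 2020

The levain is mixed: Nov 19, 2019.
The bulk ferment begins: Nov 19, 2019 + 27 days = Dec 16, 2019.
Shaping is done: Dec 16, 2019 + 1 week = Dec 23, 2019.
Cold retard begins: Dec 23, 2019 + 6 days = Dec 29, 2019.
The loaves go into the oven: Dec 29, 2019 + 42 days = Feb 9, 2020.
The loaves are ready to slice: Feb 9, 2020 + 2 weeks = Feb 23, 2020.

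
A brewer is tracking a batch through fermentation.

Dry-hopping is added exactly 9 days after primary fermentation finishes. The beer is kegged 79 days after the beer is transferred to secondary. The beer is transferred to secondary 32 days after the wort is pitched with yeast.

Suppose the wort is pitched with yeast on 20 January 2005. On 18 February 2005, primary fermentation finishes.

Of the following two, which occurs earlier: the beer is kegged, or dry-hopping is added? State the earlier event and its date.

The wort is pitched with yeast: Jan 20, 2005.
The beer is transferred to secondary: Jan 20, 2005 + 32 days = Feb 21, 2005.
The beer is kegged: Feb 21, 2005 + 79 days = May 11, 2005.
Primary fermentation finishes: Feb 18, 2005.
Dry-hopping is added: Feb 18, 2005 + 9 days = Feb 27, 2005.
Comparing: the beer is kegged on May 11, 2005 vs dry-hopping is added on Feb 27, 2005. Earlier: dry-hopping is added.

Dry-hopping is added — 27 February 2005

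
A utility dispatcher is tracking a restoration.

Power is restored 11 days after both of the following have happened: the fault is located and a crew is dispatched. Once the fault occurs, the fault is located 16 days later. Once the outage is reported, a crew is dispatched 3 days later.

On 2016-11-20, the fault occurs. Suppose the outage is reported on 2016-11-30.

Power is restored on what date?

2016-12-17

The fault occurs: Nov 20, 2016.
The fault is located: Nov 20, 2016 + 16 days = Dec 6, 2016.
The outage is reported: Nov 30, 2016.
A crew is dispatched: Nov 30, 2016 + 3 days = Dec 3, 2016.
Both prerequisites met — the fault is located (Dec 6, 2016), a crew is dispatched (Dec 3, 2016); the later is Dec 6, 2016.
Power is restored: Dec 6, 2016 + 11 days = Dec 17, 2016.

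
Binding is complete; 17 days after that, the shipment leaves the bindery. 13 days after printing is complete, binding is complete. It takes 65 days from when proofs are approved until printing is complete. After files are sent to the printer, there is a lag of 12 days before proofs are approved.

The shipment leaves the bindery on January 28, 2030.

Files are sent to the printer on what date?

The shipment leaves the bindery: Jan 28, 2030.
Binding is complete: Jan 28, 2030 − 17 days = Jan 11, 2030.
Printing is complete: Jan 11, 2030 − 13 days = Dec 29, 2029.
Proofs are approved: Dec 29, 2029 − 65 days = Oct 25, 2029.
Files are sent to the printer: Oct 25, 2029 − 12 days = Oct 13, 2029.

October 13, 2029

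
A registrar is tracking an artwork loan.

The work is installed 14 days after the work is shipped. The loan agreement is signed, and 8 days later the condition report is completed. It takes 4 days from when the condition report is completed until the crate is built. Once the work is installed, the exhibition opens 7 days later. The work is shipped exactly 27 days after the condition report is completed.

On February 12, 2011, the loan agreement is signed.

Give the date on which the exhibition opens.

The loan agreement is signed: Feb 12, 2011.
The condition report is completed: Feb 12, 2011 + 8 days = Feb 20, 2011.
The work is shipped: Feb 20, 2011 + 27 days = Mar 19, 2011.
The work is installed: Mar 19, 2011 + 14 days = Apr 2, 2011.
The exhibition opens: Apr 2, 2011 + 7 days = Apr 9, 2011.

April 9, 2011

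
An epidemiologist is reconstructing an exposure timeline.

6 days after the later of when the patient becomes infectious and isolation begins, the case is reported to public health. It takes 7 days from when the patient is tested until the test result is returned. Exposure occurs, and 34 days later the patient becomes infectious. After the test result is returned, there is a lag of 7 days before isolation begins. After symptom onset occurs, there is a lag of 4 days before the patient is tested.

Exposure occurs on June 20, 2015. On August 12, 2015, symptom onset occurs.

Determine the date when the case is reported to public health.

September 5, 2015

Exposure occurs: Jun 20, 2015.
The patient becomes infectious: Jun 20, 2015 + 34 days = Jul 24, 2015.
Symptom onset occurs: Aug 12, 2015.
The patient is tested: Aug 12, 2015 + 4 days = Aug 16, 2015.
The test result is returned: Aug 16, 2015 + 7 days = Aug 23, 2015.
Isolation begins: Aug 23, 2015 + 7 days = Aug 30, 2015.
Both prerequisites met — the patient becomes infectious (Jul 24, 2015), isolation begins (Aug 30, 2015); the later is Aug 30, 2015.
The case is reported to public health: Aug 30, 2015 + 6 days = Sep 5, 2015.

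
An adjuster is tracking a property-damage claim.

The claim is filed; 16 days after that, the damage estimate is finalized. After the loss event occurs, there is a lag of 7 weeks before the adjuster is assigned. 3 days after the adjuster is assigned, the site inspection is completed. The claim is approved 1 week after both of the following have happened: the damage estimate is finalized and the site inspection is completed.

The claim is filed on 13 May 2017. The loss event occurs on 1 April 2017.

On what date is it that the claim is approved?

The claim is filed: May 13, 2017.
The damage estimate is finalized: May 13, 2017 + 16 days = May 29, 2017.
The loss event occurs: Apr 1, 2017.
The adjuster is assigned: Apr 1, 2017 + 7 weeks = May 20, 2017.
The site inspection is completed: May 20, 2017 + 3 days = May 23, 2017.
Both prerequisites met — the damage estimate is finalized (May 29, 2017), the site inspection is completed (May 23, 2017); the later is May 29, 2017.
The claim is approved: May 29, 2017 + 1 week = Jun 5, 2017.

5 June 2017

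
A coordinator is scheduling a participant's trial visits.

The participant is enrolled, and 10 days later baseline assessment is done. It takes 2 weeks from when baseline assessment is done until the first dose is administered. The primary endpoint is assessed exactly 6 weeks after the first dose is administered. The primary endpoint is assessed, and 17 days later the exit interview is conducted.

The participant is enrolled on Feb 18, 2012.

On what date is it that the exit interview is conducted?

The participant is enrolled: Feb 18, 2012.
Baseline assessment is done: Feb 18, 2012 + 10 days = Feb 28, 2012.
The first dose is administered: Feb 28, 2012 + 2 weeks = Mar 13, 2012.
The primary endpoint is assessed: Mar 13, 2012 + 6 weeks = Apr 24, 2012.
The exit interview is conducted: Apr 24, 2012 + 17 days = May 11, 2012.

May 11, 2012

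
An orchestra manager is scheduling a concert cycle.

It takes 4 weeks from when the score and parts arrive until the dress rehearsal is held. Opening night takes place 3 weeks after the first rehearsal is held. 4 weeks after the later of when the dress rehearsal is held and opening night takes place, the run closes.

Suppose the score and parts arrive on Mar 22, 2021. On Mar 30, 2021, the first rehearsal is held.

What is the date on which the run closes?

The score and parts arrive: Mar 22, 2021.
The dress rehearsal is held: Mar 22, 2021 + 4 weeks = Apr 19, 2021.
The first rehearsal is held: Mar 30, 2021.
Opening night takes place: Mar 30, 2021 + 3 weeks = Apr 20, 2021.
Both prerequisites met — the dress rehearsal is held (Apr 19, 2021), opening night takes place (Apr 20, 2021); the later is Apr 20, 2021.
The run closes: Apr 20, 2021 + 4 weeks = May 18, 2021.

May 18, 2021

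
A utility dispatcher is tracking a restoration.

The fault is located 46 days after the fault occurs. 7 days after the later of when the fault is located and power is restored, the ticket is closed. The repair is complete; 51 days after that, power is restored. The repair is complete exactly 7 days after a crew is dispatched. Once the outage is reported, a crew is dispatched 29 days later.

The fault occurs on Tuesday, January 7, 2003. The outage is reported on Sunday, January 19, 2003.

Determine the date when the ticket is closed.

The fault occurs: Jan 7, 2003.
The fault is located: Jan 7, 2003 + 46 days = Feb 22, 2003.
The outage is reported: Jan 19, 2003.
A crew is dispatched: Jan 19, 2003 + 29 days = Feb 17, 2003.
The repair is complete: Feb 17, 2003 + 7 days = Feb 24, 2003.
Power is restored: Feb 24, 2003 + 51 days = Apr 16, 2003.
Both prerequisites met — the fault is located (Feb 22, 2003), power is restored (Apr 16, 2003); the later is Apr 16, 2003.
The ticket is closed: Apr 16, 2003 + 7 days = Apr 23, 2003.

Wednesday, April 23, 2003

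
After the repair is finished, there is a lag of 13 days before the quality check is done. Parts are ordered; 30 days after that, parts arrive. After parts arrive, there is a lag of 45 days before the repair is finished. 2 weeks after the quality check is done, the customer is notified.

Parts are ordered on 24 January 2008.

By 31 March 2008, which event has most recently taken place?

Parts are ordered: Jan 24, 2008.
Parts arrive: Jan 24, 2008 + 30 days = Feb 23, 2008.
The repair is finished: Feb 23, 2008 + 45 days = Apr 8, 2008.
The quality check is done: Apr 8, 2008 + 13 days = Apr 21, 2008.
The customer is notified: Apr 21, 2008 + 2 weeks = May 5, 2008.
Mar 31, 2008 falls between when parts arrive (Feb 23, 2008) and when the repair is finished (Apr 8, 2008).

Parts arrive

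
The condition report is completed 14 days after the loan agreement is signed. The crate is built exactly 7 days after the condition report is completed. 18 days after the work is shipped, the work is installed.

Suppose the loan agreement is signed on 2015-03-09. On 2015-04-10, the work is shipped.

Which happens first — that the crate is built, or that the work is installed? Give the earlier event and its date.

The crate is built — 2015-03-30

The loan agreement is signed: Mar 9, 2015.
The condition report is completed: Mar 9, 2015 + 14 days = Mar 23, 2015.
The crate is built: Mar 23, 2015 + 7 days = Mar 30, 2015.
The work is shipped: Apr 10, 2015.
The work is installed: Apr 10, 2015 + 18 days = Apr 28, 2015.
Comparing: the crate is built on Mar 30, 2015 vs the work is installed on Apr 28, 2015. Earlier: the crate is built.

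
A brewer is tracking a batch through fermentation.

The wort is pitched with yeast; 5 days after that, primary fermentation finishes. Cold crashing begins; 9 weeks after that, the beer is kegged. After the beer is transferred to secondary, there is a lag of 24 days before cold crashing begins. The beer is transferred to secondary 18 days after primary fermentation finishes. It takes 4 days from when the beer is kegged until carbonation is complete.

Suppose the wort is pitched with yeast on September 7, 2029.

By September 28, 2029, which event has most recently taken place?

The wort is pitched with yeast: Sep 7, 2029.
Primary fermentation finishes: Sep 7, 2029 + 5 days = Sep 12, 2029.
The beer is transferred to secondary: Sep 12, 2029 + 18 days = Sep 30, 2029.
Cold crashing begins: Sep 30, 2029 + 24 days = Oct 24, 2029.
The beer is kegged: Oct 24, 2029 + 9 weeks = Dec 26, 2029.
Carbonation is complete: Dec 26, 2029 + 4 days = Dec 30, 2029.
Sep 28, 2029 falls between when primary fermentation finishes (Sep 12, 2029) and when the beer is transferred to secondary (Sep 30, 2029).

Primary fermentation finishes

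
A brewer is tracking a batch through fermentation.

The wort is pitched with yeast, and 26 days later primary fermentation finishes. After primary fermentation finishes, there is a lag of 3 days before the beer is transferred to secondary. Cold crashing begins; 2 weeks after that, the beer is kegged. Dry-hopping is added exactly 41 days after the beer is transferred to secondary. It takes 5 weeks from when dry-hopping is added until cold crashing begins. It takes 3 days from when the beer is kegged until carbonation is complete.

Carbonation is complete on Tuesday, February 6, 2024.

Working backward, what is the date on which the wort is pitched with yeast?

Carbonation is complete: Feb 6, 2024.
The beer is kegged: Feb 6, 2024 − 3 days = Feb 3, 2024.
Cold crashing begins: Feb 3, 2024 − 2 weeks = Jan 20, 2024.
Dry-hopping is added: Jan 20, 2024 − 5 weeks = Dec 16, 2023.
The beer is transferred to secondary: Dec 16, 2023 − 41 days = Nov 5, 2023.
Primary fermentation finishes: Nov 5, 2023 − 3 days = Nov 2, 2023.
The wort is pitched with yeast: Nov 2, 2023 − 26 days = Oct 7, 2023.

Saturday, October 7, 2023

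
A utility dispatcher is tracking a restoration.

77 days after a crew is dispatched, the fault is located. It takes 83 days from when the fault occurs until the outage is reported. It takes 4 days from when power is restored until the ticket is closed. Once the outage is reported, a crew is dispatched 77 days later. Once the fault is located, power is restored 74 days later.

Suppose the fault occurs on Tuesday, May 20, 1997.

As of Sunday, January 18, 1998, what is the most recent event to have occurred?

The fault is located

The fault occurs: May 20, 1997.
The outage is reported: May 20, 1997 + 83 days = Aug 11, 1997.
A crew is dispatched: Aug 11, 1997 + 77 days = Oct 27, 1997.
The fault is located: Oct 27, 1997 + 77 days = Jan 12, 1998.
Power is restored: Jan 12, 1998 + 74 days = Mar 27, 1998.
The ticket is closed: Mar 27, 1998 + 4 days = Mar 31, 1998.
Jan 18, 1998 falls between when the fault is located (Jan 12, 1998) and when power is restored (Mar 27, 1998).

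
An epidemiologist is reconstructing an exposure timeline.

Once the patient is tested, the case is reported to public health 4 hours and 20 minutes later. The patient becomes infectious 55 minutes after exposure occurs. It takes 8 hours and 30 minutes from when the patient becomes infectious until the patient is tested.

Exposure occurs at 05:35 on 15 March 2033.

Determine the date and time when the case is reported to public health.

Exposure occurs: 05:35 Mar 15, 2033.
The patient becomes infectious: 05:35 Mar 15, 2033 + 55m = 06:30 Mar 15, 2033.
The patient is tested: 06:30 Mar 15, 2033 + 8h30m = 15:00 Mar 15, 2033.
The case is reported to public health: 15:00 Mar 15, 2033 + 4h20m = 19:20 Mar 15, 2033.

19:20 on 15 March 2033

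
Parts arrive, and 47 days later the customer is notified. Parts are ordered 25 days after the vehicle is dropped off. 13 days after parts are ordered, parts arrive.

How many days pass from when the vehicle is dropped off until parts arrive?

Causal path: the vehicle is dropped off → parts are ordered → parts arrive.
Total delay along the path: 25 + 13 = 38 days.

38 days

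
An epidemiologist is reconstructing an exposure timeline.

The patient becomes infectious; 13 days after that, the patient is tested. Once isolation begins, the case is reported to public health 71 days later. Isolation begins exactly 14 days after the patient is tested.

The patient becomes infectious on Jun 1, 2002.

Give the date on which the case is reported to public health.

Sep 7, 2002

The patient becomes infectious: Jun 1, 2002.
The patient is tested: Jun 1, 2002 + 13 days = Jun 14, 2002.
Isolation begins: Jun 14, 2002 + 14 days = Jun 28, 2002.
The case is reported to public health: Jun 28, 2002 + 71 days = Sep 7, 2002.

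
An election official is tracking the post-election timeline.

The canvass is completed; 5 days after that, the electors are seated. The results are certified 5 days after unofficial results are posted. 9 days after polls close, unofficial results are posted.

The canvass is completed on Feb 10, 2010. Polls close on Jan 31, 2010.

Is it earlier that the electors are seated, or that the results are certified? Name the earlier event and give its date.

The results are certified — Feb 14, 2010

The canvass is completed: Feb 10, 2010.
The electors are seated: Feb 10, 2010 + 5 days = Feb 15, 2010.
Polls close: Jan 31, 2010.
Unofficial results are posted: Jan 31, 2010 + 9 days = Feb 9, 2010.
The results are certified: Feb 9, 2010 + 5 days = Feb 14, 2010.
Comparing: the electors are seated on Feb 15, 2010 vs the results are certified on Feb 14, 2010. Earlier: the results are certified.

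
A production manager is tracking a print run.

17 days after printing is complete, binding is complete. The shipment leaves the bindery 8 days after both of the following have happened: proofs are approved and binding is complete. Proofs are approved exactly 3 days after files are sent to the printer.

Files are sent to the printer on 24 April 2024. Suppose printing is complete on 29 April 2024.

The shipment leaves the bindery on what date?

Files are sent to the printer: Apr 24, 2024.
Proofs are approved: Apr 24, 2024 + 3 days = Apr 27, 2024.
Printing is complete: Apr 29, 2024.
Binding is complete: Apr 29, 2024 + 17 days = May 16, 2024.
Both prerequisites met — proofs are approved (Apr 27, 2024), binding is complete (May 16, 2024); the later is May 16, 2024.
The shipment leaves the bindery: May 16, 2024 + 8 days = May 24, 2024.

24 May 2024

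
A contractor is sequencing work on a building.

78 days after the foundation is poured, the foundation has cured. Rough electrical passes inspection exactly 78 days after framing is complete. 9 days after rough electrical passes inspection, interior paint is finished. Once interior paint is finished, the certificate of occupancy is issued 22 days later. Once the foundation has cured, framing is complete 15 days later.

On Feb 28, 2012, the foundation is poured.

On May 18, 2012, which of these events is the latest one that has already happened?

The foundation is poured: Feb 28, 2012.
The foundation has cured: Feb 28, 2012 + 78 days = May 16, 2012.
Framing is complete: May 16, 2012 + 15 days = May 31, 2012.
Rough electrical passes inspection: May 31, 2012 + 78 days = Aug 17, 2012.
Interior paint is finished: Aug 17, 2012 + 9 days = Aug 26, 2012.
The certificate of occupancy is issued: Aug 26, 2012 + 22 days = Sep 17, 2012.
May 18, 2012 falls between when the foundation has cured (May 16, 2012) and when framing is complete (May 31, 2012).

The foundation has cured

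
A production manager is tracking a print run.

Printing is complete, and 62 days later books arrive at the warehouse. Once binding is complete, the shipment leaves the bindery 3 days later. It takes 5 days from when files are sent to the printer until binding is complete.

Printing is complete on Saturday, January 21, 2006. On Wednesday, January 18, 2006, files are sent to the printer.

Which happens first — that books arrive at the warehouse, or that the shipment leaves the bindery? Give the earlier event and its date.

Printing is complete: Jan 21, 2006.
Books arrive at the warehouse: Jan 21, 2006 + 62 days = Mar 24, 2006.
Files are sent to the printer: Jan 18, 2006.
Binding is complete: Jan 18, 2006 + 5 days = Jan 23, 2006.
The shipment leaves the bindery: Jan 23, 2006 + 3 days = Jan 26, 2006.
Comparing: books arrive at the warehouse on Mar 24, 2006 vs the shipment leaves the bindery on Jan 26, 2006. Earlier: the shipment leaves the bindery.

The shipment leaves the bindery — Thursday, January 26, 2006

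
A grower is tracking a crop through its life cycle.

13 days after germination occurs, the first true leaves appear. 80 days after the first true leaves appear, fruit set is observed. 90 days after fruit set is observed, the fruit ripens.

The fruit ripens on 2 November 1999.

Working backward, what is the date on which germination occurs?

The fruit ripens: Nov 2, 1999.
Fruit set is observed: Nov 2, 1999 − 90 days = Aug 4, 1999.
The first true leaves appear: Aug 4, 1999 − 80 days = May 16, 1999.
Germination occurs: May 16, 1999 − 13 days = May 3, 1999.

3 May 1999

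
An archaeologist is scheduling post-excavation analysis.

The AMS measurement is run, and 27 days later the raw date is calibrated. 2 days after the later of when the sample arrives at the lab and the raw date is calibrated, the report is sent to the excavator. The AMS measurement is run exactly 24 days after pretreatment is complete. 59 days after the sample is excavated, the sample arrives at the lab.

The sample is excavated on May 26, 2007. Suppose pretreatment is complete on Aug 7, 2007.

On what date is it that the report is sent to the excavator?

The sample is excavated: May 26, 2007.
The sample arrives at the lab: May 26, 2007 + 59 days = Jul 24, 2007.
Pretreatment is complete: Aug 7, 2007.
The AMS measurement is run: Aug 7, 2007 + 24 days = Aug 31, 2007.
The raw date is calibrated: Aug 31, 2007 + 27 days = Sep 27, 2007.
Both prerequisites met — the sample arrives at the lab (Jul 24, 2007), the raw date is calibrated (Sep 27, 2007); the later is Sep 27, 2007.
The report is sent to the excavator: Sep 27, 2007 + 2 days = Sep 29, 2007.

Sep 29, 2007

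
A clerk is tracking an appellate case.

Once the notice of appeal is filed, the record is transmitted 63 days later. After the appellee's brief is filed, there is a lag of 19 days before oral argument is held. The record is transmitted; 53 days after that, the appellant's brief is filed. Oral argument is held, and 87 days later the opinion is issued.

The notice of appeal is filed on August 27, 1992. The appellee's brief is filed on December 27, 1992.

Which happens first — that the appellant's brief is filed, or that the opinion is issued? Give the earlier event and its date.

The notice of appeal is filed: Aug 27, 1992.
The record is transmitted: Aug 27, 1992 + 63 days = Oct 29, 1992.
The appellant's brief is filed: Oct 29, 1992 + 53 days = Dec 21, 1992.
The appellee's brief is filed: Dec 27, 1992.
Oral argument is held: Dec 27, 1992 + 19 days = Jan 15, 1993.
The opinion is issued: Jan 15, 1993 + 87 days = Apr 12, 1993.
Comparing: the appellant's brief is filed on Dec 21, 1992 vs the opinion is issued on Apr 12, 1993. Earlier: the appellant's brief is filed.

The appellant's brief is filed — December 21, 1992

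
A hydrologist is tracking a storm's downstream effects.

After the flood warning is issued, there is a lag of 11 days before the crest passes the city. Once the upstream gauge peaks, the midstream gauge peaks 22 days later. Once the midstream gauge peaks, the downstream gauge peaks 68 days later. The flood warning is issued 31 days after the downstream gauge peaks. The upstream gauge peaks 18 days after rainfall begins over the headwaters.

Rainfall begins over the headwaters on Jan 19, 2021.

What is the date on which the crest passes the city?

Jun 18, 2021

Rainfall begins over the headwaters: Jan 19, 2021.
The upstream gauge peaks: Jan 19, 2021 + 18 days = Feb 6, 2021.
The midstream gauge peaks: Feb 6, 2021 + 22 days = Feb 28, 2021.
The downstream gauge peaks: Feb 28, 2021 + 68 days = May 7, 2021.
The flood warning is issued: May 7, 2021 + 31 days = Jun 7, 2021.
The crest passes the city: Jun 7, 2021 + 11 days = Jun 18, 2021.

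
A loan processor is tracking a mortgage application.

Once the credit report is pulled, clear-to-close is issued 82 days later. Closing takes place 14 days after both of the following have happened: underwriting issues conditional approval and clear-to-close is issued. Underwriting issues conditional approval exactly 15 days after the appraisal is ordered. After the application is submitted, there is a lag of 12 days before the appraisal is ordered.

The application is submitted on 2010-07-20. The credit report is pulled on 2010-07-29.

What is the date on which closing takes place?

2010-11-02

The application is submitted: Jul 20, 2010.
The appraisal is ordered: Jul 20, 2010 + 12 days = Aug 1, 2010.
Underwriting issues conditional approval: Aug 1, 2010 + 15 days = Aug 16, 2010.
The credit report is pulled: Jul 29, 2010.
Clear-to-close is issued: Jul 29, 2010 + 82 days = Oct 19, 2010.
Both prerequisites met — underwriting issues conditional approval (Aug 16, 2010), clear-to-close is issued (Oct 19, 2010); the later is Oct 19, 2010.
Closing takes place: Oct 19, 2010 + 14 days = Nov 2, 2010.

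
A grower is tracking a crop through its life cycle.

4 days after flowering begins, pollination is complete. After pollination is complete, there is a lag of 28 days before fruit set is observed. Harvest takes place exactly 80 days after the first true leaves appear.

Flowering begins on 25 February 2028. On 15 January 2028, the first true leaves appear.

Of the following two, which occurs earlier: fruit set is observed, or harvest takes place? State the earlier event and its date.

Flowering begins: Feb 25, 2028.
Pollination is complete: Feb 25, 2028 + 4 days = Feb 29, 2028.
Fruit set is observed: Feb 29, 2028 + 28 days = Mar 28, 2028.
The first true leaves appear: Jan 15, 2028.
Harvest takes place: Jan 15, 2028 + 80 days = Apr 4, 2028.
Comparing: fruit set is observed on Mar 28, 2028 vs harvest takes place on Apr 4, 2028. Earlier: fruit set is observed.

Fruit set is observed — 28 March 2028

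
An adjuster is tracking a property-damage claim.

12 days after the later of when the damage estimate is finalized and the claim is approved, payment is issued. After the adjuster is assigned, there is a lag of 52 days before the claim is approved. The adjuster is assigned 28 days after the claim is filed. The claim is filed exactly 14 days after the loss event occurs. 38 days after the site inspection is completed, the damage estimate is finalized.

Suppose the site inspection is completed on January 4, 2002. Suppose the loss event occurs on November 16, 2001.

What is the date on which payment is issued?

March 2, 2002

The site inspection is completed: Jan 4, 2002.
The damage estimate is finalized: Jan 4, 2002 + 38 days = Feb 11, 2002.
The loss event occurs: Nov 16, 2001.
The claim is filed: Nov 16, 2001 + 14 days = Nov 30, 2001.
The adjuster is assigned: Nov 30, 2001 + 28 days = Dec 28, 2001.
The claim is approved: Dec 28, 2001 + 52 days = Feb 18, 2002.
Both prerequisites met — the damage estimate is finalized (Feb 11, 2002), the claim is approved (Feb 18, 2002); the later is Feb 18, 2002.
Payment is issued: Feb 18, 2002 + 12 days = Mar 2, 2002.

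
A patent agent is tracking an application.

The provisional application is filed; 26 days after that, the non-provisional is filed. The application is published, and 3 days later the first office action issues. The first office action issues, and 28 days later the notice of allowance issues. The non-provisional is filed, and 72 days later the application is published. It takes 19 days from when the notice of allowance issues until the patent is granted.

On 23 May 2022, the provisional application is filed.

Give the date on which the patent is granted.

The provisional application is filed: May 23, 2022.
The non-provisional is filed: May 23, 2022 + 26 days = Jun 18, 2022.
The application is published: Jun 18, 2022 + 72 days = Aug 29, 2022.
The first office action issues: Aug 29, 2022 + 3 days = Sep 1, 2022.
The notice of allowance issues: Sep 1, 2022 + 28 days = Sep 29, 2022.
The patent is granted: Sep 29, 2022 + 19 days = Oct 18, 2022.

18 October 2022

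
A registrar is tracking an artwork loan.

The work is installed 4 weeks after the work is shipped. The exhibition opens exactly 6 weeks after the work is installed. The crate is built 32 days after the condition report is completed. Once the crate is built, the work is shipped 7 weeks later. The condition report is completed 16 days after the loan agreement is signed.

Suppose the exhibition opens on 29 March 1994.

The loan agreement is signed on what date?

The exhibition opens: Mar 29, 1994.
The work is installed: Mar 29, 1994 − 6 weeks = Feb 15, 1994.
The work is shipped: Feb 15, 1994 − 4 weeks = Jan 18, 1994.
The crate is built: Jan 18, 1994 − 7 weeks = Nov 30, 1993.
The condition report is completed: Nov 30, 1993 − 32 days = Oct 29, 1993.
The loan agreement is signed: Oct 29, 1993 − 16 days = Oct 13, 1993.

13 October 1993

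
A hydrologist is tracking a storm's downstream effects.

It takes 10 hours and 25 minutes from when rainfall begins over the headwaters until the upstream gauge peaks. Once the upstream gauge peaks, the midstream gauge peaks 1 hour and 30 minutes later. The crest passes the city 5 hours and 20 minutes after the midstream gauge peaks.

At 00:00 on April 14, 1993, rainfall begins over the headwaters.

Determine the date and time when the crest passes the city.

Rainfall begins over the headwaters: 00:00 Apr 14, 1993.
The upstream gauge peaks: 00:00 Apr 14, 1993 + 10h25m = 10:25 Apr 14, 1993.
The midstream gauge peaks: 10:25 Apr 14, 1993 + 1h30m = 11:55 Apr 14, 1993.
The crest passes the city: 11:55 Apr 14, 1993 + 5h20m = 17:15 Apr 14, 1993.

17:15 on April 14, 1993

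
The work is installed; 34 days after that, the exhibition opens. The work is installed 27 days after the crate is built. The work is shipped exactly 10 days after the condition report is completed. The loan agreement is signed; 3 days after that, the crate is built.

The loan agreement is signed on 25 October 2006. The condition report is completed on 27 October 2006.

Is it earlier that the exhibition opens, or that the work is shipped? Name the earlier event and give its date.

The loan agreement is signed: Oct 25, 2006.
The crate is built: Oct 25, 2006 + 3 days = Oct 28, 2006.
The work is installed: Oct 28, 2006 + 27 days = Nov 24, 2006.
The exhibition opens: Nov 24, 2006 + 34 days = Dec 28, 2006.
The condition report is completed: Oct 27, 2006.
The work is shipped: Oct 27, 2006 + 10 days = Nov 6, 2006.
Comparing: the exhibition opens on Dec 28, 2006 vs the work is shipped on Nov 6, 2006. Earlier: the work is shipped.

The work is shipped — 6 November 2006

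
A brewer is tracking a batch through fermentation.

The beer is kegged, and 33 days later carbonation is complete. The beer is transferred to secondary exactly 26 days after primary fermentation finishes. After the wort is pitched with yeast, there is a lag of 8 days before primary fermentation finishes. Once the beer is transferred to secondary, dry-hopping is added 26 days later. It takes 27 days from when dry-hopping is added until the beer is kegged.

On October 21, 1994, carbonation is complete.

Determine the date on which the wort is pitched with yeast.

June 23, 1994

Carbonation is complete: Oct 21, 1994.
The beer is kegged: Oct 21, 1994 − 33 days = Sep 18, 1994.
Dry-hopping is added: Sep 18, 1994 − 27 days = Aug 22, 1994.
The beer is transferred to secondary: Aug 22, 1994 − 26 days = Jul 27, 1994.
Primary fermentation finishes: Jul 27, 1994 − 26 days = Jul 1, 1994.
The wort is pitched with yeast: Jul 1, 1994 − 8 days = Jun 23, 1994.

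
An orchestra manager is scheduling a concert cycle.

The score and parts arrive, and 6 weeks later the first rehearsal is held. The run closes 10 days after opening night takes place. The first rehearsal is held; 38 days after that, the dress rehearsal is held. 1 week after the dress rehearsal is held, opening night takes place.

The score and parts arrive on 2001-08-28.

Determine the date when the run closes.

2001-12-03

The score and parts arrive: Aug 28, 2001.
The first rehearsal is held: Aug 28, 2001 + 6 weeks = Oct 9, 2001.
The dress rehearsal is held: Oct 9, 2001 + 38 days = Nov 16, 2001.
Opening night takes place: Nov 16, 2001 + 1 week = Nov 23, 2001.
The run closes: Nov 23, 2001 + 10 days = Dec 3, 2001.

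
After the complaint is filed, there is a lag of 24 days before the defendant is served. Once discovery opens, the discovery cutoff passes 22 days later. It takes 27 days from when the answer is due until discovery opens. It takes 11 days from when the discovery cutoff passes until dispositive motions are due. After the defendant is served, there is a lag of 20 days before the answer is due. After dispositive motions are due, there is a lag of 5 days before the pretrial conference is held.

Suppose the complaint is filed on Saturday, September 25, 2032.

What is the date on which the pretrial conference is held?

Wednesday, January 12, 2033

The complaint is filed: Sep 25, 2032.
The defendant is served: Sep 25, 2032 + 24 days = Oct 19, 2032.
The answer is due: Oct 19, 2032 + 20 days = Nov 8, 2032.
Discovery opens: Nov 8, 2032 + 27 days = Dec 5, 2032.
The discovery cutoff passes: Dec 5, 2032 + 22 days = Dec 27, 2032.
Dispositive motions are due: Dec 27, 2032 + 11 days = Jan 7, 2033.
The pretrial conference is held: Jan 7, 2033 + 5 days = Jan 12, 2033.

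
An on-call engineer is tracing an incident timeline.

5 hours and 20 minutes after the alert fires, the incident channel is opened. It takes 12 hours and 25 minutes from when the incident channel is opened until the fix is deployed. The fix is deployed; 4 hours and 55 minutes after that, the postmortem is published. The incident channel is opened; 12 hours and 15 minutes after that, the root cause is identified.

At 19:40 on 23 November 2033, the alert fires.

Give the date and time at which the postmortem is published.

The alert fires: 19:40 Nov 23, 2033.
The incident channel is opened: 19:40 Nov 23, 2033 + 5h20m = 01:00 Nov 24, 2033.
The fix is deployed: 01:00 Nov 24, 2033 + 12h25m = 13:25 Nov 24, 2033.
The postmortem is published: 13:25 Nov 24, 2033 + 4h55m = 18:20 Nov 24, 2033.

18:20 on 24 November 2033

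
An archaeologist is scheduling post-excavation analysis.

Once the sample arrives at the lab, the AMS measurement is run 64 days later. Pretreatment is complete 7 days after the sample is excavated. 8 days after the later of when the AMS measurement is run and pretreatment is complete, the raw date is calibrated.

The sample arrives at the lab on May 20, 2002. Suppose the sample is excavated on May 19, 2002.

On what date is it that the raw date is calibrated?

July 31, 2002

The sample arrives at the lab: May 20, 2002.
The AMS measurement is run: May 20, 2002 + 64 days = Jul 23, 2002.
The sample is excavated: May 19, 2002.
Pretreatment is complete: May 19, 2002 + 7 days = May 26, 2002.
Both prerequisites met — the AMS measurement is run (Jul 23, 2002), pretreatment is complete (May 26, 2002); the later is Jul 23, 2002.
The raw date is calibrated: Jul 23, 2002 + 8 days = Jul 31, 2002.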